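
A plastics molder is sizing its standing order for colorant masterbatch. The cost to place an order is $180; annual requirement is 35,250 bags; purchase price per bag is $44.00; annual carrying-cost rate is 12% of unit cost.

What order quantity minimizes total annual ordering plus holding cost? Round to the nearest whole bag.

Holding cost per bag per year: H = 12% × $44 = $5.2800
EOQ = √(2DS/H) = √(2 × 35,250 × 180 / 5.28)
    = √(2,403,409.09) ≈ 1,550.29

1,550 bags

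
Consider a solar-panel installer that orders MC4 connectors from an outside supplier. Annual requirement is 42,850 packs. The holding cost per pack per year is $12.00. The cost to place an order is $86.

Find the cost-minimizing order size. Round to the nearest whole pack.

784 packs

EOQ = √(2DS/H) = √(2 × 42,850 × 86 / 12)
    = √(614,183.33) ≈ 783.70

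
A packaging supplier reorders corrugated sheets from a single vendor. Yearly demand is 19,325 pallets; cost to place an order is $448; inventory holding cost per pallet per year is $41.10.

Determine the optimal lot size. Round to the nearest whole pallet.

649 pallets

Q* = √(2·D·S / H) = √(2·19,325·448 / 41.1) = √421,294.4 ≈ 649.07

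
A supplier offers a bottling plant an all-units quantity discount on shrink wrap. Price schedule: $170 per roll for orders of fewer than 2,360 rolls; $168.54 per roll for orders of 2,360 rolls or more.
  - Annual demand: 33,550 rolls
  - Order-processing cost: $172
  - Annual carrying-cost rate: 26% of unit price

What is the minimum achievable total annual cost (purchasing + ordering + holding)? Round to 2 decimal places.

H₁ = 26%×$170 = $44.2000;  H₂ = 26%×$168.54 = $43.8204
EOQ₁ = √(2×33,550×172/44.2000) = 510.99  (< 2,360, feasible at tier 1)
EOQ₂ = √(2×33,550×172/43.8204) = 513.20  (< 2,360 → use Q = 2,360 at tier-2 price)
TC(tier 1 (EOQ₁), Q≈511.0) = $5,726,085.86
TC(tier 2, Q≈2,360.0) = $5,708,670.24
Minimum at tier 2: $5,708,670.24

$5,708,670.24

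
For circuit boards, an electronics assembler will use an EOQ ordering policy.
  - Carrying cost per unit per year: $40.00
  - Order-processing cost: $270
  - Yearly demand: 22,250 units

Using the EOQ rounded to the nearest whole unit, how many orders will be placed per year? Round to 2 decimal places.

40.60 orders per year

EOQ = √(2DS/H) = √(2 × 22,250 × 270 / 40)
    = √(300,375.00) ≈ 548.06 → Q = 548
Orders per year = D/Q = 22,250 / 548 = 40.602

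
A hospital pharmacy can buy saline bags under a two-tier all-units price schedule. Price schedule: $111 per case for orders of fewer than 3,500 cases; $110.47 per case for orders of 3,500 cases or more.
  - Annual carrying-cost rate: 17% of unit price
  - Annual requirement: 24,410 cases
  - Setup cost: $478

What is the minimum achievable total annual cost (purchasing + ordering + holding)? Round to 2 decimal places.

$2,730,494.51

H₁ = 17%×$111 = $18.8700;  H₂ = 17%×$110.47 = $18.7799
EOQ₁ = √(2×24,410×478/18.8700) = 1,112.06  (< 3,500, feasible at tier 1)
EOQ₂ = √(2×24,410×478/18.7799) = 1,114.72  (< 3,500 → use Q = 3,500 at tier-2 price)
TC(tier 1 (EOQ₁), Q≈1,112.1) = $2,730,494.51
TC(tier 2, Q≈3,500.0) = $2,732,771.23
Minimum at tier 1 (EOQ₁): $2,730,494.51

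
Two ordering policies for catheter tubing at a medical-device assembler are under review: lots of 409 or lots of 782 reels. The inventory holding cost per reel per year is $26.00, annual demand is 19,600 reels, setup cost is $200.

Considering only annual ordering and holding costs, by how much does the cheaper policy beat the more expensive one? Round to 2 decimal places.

$277.44

Annual cost at Q: ordering D·S/Q plus holding Q·H/2.
TC(409) = (19,600/409)×200 + (409/2)×26 = $14,901.35
TC(782) = (19,600/782)×200 + (782/2)×26 = $15,178.79
Cheaper: Q = 409.  Difference = $277.44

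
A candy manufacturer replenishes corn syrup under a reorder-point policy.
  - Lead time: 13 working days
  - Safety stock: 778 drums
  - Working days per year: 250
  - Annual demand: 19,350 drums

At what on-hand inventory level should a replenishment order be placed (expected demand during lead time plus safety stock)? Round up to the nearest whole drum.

1,785 drums

Daily demand d = 19,350 / 250 = 77.400 drums/day
Demand during lead time = 77.400 × 13 = 1,006.20
Reorder point = 1,006.20 + 778 = 1,784.20 → round up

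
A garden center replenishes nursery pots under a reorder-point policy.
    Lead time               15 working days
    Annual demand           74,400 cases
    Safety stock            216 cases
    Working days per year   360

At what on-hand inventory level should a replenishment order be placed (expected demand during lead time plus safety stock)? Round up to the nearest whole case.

3,316 cases

Daily demand d = 74,400 / 360 = 206.667 cases/day
Demand during lead time = 206.667 × 15 = 3,100.00
Reorder point = 3,100.00 + 216 = 3,316.00 → round up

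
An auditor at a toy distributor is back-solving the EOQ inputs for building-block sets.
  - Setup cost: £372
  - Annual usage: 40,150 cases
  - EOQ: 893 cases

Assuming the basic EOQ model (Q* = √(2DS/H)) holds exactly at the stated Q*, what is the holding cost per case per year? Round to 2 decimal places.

Since Q* = (2DS/H)^½, squaring gives Q*²·H = 2DS.
H = 2DS / Q² = 2 × 40,150 × 372 / 893² = 37.4589

£37.46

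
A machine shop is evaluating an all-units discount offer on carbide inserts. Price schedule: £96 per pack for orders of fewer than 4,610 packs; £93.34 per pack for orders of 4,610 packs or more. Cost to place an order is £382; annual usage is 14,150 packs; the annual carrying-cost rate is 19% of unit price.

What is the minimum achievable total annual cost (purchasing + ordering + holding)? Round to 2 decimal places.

H₁ = 19%×£96 = £18.2400;  H₂ = 19%×£93.34 = £17.7346
EOQ₁ = √(2×14,150×382/18.2400) = 769.86  (< 4,610, feasible at tier 1)
EOQ₂ = √(2×14,150×382/17.7346) = 780.75  (< 4,610 → use Q = 4,610 at tier-2 price)
TC(tier 1 (EOQ₁), Q≈769.9) = £1,372,442.27
TC(tier 2, Q≈4,610.0) = £1,362,811.77
Minimum at tier 2: £1,362,811.77

£1,362,811.77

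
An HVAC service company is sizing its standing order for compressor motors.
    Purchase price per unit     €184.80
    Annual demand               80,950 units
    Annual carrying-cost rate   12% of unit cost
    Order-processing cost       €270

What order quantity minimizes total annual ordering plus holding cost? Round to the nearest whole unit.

Holding cost per unit per year: H = 12% × €184.8 = €22.1760
Optimal lot size Q* = (2 × 80,950 × €270 / €22.176)^½ ≈ 1,403.99

1,404 units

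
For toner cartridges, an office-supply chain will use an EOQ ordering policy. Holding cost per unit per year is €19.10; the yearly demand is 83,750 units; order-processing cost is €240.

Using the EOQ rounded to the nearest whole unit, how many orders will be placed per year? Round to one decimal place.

2DS/H = 2·83,750·240/19.1 = 2,104,712.04
EOQ = √2,104,712.04 ≈ 1,450.76 → Q = 1,451
N = D/Q = 83,750/1,451 ≈ 57.719 orders/yr

57.7 orders per year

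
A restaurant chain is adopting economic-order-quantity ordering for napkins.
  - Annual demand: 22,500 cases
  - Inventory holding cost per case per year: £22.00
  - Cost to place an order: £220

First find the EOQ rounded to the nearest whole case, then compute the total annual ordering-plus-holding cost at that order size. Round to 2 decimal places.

£14,758.05

Q* = √(2·D·S / H) = √(2·22,500·220 / 22) = √450,000.0 ≈ 670.82 → Q = 671 cases
Orders/yr = 22,500/671 = 33.532; ordering cost = 33.532 × £220 = £7,377.05
Average inventory = 671/2 = 335.5; holding cost = 335.5 × £22 = £7,381.00
Total = £7,377.05 + £7,381.00 = £14,758.05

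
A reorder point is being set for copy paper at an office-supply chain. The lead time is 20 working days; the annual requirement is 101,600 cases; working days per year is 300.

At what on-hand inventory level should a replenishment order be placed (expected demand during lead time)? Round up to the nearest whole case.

6,774 cases

Daily demand d = 101,600 / 300 = 338.667 cases/day
Demand during lead time = 338.667 × 20 = 6,773.33
Reorder point = 6,773.33 → round up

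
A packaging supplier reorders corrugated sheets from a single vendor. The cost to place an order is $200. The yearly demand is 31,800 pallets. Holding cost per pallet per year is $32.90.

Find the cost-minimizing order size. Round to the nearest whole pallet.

Q* = √(2·D·S / H) = √(2·31,800·200 / 32.9) = √386,626.1 ≈ 621.79

622 pallets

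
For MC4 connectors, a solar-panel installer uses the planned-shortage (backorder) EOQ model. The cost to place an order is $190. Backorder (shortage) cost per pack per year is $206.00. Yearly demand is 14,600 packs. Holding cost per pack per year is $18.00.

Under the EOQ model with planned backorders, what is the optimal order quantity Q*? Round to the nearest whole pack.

Q* = √(2DS/H) · √((H + b)/b)
   = √(2 × 14,600 × 190 / 18) · √((18 + 206) / 206)
   = 555.178 × 1.0428 ≈ 578.93

579 packs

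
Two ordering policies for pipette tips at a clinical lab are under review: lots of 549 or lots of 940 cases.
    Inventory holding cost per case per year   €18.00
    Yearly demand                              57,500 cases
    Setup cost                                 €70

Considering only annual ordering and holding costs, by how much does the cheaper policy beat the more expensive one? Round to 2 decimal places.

TC(Q) = (D/Q)S + (Q/2)H
TC(549) = (57,500/549)×70 + (549/2)×18 = €12,272.51
TC(940) = (57,500/940)×70 + (940/2)×18 = €12,741.91
Cheaper: Q = 549.  Difference = €469.40

€469.40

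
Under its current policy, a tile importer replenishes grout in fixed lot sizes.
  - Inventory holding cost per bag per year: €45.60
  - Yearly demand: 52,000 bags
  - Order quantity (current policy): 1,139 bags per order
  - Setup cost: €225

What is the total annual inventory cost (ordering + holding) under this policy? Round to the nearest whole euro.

€36,241

Orders/yr = 52,000/1,139 = 45.654; ordering cost = 45.654 × €225 = €10,272.17
Average inventory = 1,139/2 = 569.5; holding cost = 569.5 × €45.6 = €25,969.20
Total = €10,272.17 + €25,969.20 = €36,241.37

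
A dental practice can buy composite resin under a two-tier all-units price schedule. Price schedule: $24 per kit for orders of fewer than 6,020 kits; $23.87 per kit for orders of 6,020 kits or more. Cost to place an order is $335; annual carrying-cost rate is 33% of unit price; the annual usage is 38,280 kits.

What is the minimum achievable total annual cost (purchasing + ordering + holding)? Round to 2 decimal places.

H₁ = 33%×$24 = $7.9200;  H₂ = 33%×$23.87 = $7.8771
EOQ₁ = √(2×38,280×335/7.9200) = 1,799.54  (< 6,020, feasible at tier 1)
EOQ₂ = √(2×38,280×335/7.8771) = 1,804.43  (< 6,020 → use Q = 6,020 at tier-2 price)
TC(tier 1 (EOQ₁), Q≈1,799.5) = $932,972.33
TC(tier 2, Q≈6,020.0) = $939,583.87
Minimum at tier 1 (EOQ₁): $932,972.33

$932,972.33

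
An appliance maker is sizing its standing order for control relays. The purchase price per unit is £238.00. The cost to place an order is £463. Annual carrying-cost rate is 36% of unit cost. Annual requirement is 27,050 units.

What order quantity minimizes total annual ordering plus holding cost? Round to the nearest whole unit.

541 units

Holding cost per unit per year: H = 36% × £238 = £85.6800
2DS/H = 2·27,050·463/85.68 = 292,347.11
EOQ = √292,347.11 ≈ 540.69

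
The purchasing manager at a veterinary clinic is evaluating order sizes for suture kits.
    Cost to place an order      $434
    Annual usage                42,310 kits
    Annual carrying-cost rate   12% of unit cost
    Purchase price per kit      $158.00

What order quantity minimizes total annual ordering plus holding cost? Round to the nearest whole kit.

Carrying cost H = $158 × 12% = $18.9600/kit/yr
EOQ = √(2DS/H) = √(2 × 42,310 × 434 / 18.96)
    = √(1,936,976.79) ≈ 1,391.75

1,392 kits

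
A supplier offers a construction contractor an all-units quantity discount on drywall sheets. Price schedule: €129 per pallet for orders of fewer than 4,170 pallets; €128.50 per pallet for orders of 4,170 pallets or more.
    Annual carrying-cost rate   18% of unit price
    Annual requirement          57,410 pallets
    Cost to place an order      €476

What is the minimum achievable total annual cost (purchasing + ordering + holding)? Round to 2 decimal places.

€7,431,964.33

H₁ = 18%×€129 = €23.2200;  H₂ = 18%×€128.50 = €23.1300
EOQ₁ = √(2×57,410×476/23.2200) = 1,534.20  (< 4,170, feasible at tier 1)
EOQ₂ = √(2×57,410×476/23.1300) = 1,537.18  (< 4,170 → use Q = 4,170 at tier-2 price)
TC(tier 1 (EOQ₁), Q≈1,534.2) = €7,441,514.06
TC(tier 2, Q≈4,170.0) = €7,431,964.33
Minimum at tier 2: €7,431,964.33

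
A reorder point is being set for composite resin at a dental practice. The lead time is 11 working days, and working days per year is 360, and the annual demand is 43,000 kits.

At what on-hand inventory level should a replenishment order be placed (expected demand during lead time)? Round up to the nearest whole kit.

1,314 kits

Daily demand d = 43,000 / 360 = 119.444 kits/day
Demand during lead time = 119.444 × 11 = 1,313.89
Reorder point = 1,313.89 → round up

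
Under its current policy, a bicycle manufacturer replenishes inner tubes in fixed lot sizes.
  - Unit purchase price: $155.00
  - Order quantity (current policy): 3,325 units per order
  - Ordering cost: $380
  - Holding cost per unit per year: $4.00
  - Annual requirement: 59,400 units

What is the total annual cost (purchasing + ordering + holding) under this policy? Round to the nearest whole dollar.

$9,220,439

Ordering: D/Q × S = 59,400/3,325 × $380 = $6,788.57
Holding:  Q/2 × H = 3,325/2 × $4 = $6,650.00
Purchase cost = D·C = 59,400 × 155 = $9,207,000.00
Total = $6,788.57 + $6,650.00 + $9,207,000.00 = $9,220,438.57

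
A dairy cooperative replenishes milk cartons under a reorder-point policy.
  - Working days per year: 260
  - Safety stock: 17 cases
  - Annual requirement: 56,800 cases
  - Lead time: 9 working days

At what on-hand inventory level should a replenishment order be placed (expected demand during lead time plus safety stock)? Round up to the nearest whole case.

1,984 cases

Daily demand d = 56,800 / 260 = 218.462 cases/day
Demand during lead time = 218.462 × 9 = 1,966.15
Reorder point = 1,966.15 + 17 = 1,983.15 → round up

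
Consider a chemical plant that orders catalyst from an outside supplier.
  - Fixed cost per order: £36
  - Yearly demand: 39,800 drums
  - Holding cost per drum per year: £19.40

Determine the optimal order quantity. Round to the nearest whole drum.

384 drums

Q* = √(2·D·S / H) = √(2·39,800·36 / 19.4) = √147,711.3 ≈ 384.33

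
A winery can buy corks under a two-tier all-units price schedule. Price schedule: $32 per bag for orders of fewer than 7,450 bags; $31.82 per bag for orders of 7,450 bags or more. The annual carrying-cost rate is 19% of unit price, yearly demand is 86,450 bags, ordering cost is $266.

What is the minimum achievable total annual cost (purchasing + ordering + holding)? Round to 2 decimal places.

H₁ = 19%×$32 = $6.0800;  H₂ = 19%×$31.82 = $6.0458
EOQ₁ = √(2×86,450×266/6.0800) = 2,750.34  (< 7,450, feasible at tier 1)
EOQ₂ = √(2×86,450×266/6.0458) = 2,758.11  (< 7,450 → use Q = 7,450 at tier-2 price)
TC(tier 1 (EOQ₁), Q≈2,750.3) = $2,783,122.07
TC(tier 2, Q≈7,450.0) = $2,776,446.28
Minimum at tier 2: $2,776,446.28

$2,776,446.28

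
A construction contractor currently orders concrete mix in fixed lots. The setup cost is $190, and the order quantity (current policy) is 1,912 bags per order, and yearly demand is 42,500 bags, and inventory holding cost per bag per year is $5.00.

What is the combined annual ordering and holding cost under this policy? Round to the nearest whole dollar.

$9,003

Orders/yr = 42,500/1,912 = 22.228; ordering cost = 22.228 × $190 = $4,223.33
Average inventory = 1,912/2 = 956; holding cost = 956 × $5 = $4,780.00
Total = $4,223.33 + $4,780.00 = $9,003.33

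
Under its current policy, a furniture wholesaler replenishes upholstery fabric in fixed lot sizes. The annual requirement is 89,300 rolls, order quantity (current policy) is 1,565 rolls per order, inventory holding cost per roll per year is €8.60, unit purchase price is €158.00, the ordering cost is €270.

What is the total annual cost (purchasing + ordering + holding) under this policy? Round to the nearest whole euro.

€14,131,536

Orders/yr = 89,300/1,565 = 57.061; ordering cost = 57.061 × €270 = €15,406.39
Average inventory = 1,565/2 = 782.5; holding cost = 782.5 × €8.6 = €6,729.50
Purchase cost = D·C = 89,300 × 158 = €14,109,400.00
Total = €15,406.39 + €6,729.50 + €14,109,400.00 = €14,131,535.89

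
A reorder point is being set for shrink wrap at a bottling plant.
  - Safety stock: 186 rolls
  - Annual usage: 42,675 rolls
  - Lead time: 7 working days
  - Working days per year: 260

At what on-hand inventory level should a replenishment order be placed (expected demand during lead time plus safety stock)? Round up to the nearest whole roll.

1,335 rolls

Daily demand d = 42,675 / 260 = 164.135 rolls/day
Demand during lead time = 164.135 × 7 = 1,148.94
Reorder point = 1,148.94 + 186 = 1,334.94 → round up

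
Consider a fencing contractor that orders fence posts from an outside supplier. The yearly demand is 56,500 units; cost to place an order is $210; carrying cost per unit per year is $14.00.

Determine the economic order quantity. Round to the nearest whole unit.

1,302 units

Q* = √(2·D·S / H) = √(2·56,500·210 / 14) = √1,695,000.0 ≈ 1,301.92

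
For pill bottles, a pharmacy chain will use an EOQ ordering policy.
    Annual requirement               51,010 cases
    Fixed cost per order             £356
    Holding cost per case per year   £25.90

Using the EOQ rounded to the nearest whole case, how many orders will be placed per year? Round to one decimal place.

2DS/H = 2·51,010·356/25.9 = 1,402,282.63
EOQ = √1,402,282.63 ≈ 1,184.18 → Q = 1,184
N = D/Q = 51,010/1,184 ≈ 43.083 orders/yr

43.1 orders per year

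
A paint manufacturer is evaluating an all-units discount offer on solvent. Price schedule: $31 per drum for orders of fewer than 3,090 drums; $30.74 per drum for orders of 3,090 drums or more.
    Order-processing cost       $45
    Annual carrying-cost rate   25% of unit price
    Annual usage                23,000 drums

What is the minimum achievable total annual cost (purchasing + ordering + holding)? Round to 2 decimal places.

$717,005.31

H₁ = 25%×$31 = $7.7500;  H₂ = 25%×$30.74 = $7.6850
EOQ₁ = √(2×23,000×45/7.7500) = 516.81  (< 3,090, feasible at tier 1)
EOQ₂ = √(2×23,000×45/7.6850) = 519.00  (< 3,090 → use Q = 3,090 at tier-2 price)
TC(tier 1 (EOQ₁), Q≈516.8) = $717,005.31
TC(tier 2, Q≈3,090.0) = $719,228.28
Minimum at tier 1 (EOQ₁): $717,005.31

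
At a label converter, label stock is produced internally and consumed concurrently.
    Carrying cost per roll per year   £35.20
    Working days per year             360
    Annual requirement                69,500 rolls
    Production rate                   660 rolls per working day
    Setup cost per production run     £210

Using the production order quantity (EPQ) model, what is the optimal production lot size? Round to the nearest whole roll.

Daily demand d = 69,500/360 = 193.056; p = 660; 1 − d/p = 0.70749
EPQ = √(2DS / (H(1 − d/p)))
    = √(2 × 69,500 × 210 / (35.2 × 0.70749)) ≈ 1,082.64

1,083 rolls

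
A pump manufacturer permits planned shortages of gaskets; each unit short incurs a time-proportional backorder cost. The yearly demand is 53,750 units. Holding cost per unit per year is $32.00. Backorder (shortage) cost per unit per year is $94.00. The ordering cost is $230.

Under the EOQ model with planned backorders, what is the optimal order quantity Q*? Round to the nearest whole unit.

Basic EOQ = √(2·53,750·230/32) = 879.009
Backorder adjustment √((H+b)/b) = √((32+94)/94) = 1.1578
Q* = 879.009 × 1.1578 ≈ 1,017.69

1,018 units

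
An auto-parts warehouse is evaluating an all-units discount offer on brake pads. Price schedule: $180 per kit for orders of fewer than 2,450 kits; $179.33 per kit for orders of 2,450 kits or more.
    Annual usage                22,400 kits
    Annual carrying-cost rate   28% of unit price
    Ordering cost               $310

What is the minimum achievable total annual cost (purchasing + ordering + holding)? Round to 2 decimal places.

H₁ = 28%×$180 = $50.4000;  H₂ = 28%×$179.33 = $50.2124
EOQ₁ = √(2×22,400×310/50.4000) = 524.93  (< 2,450, feasible at tier 1)
EOQ₂ = √(2×22,400×310/50.2124) = 525.91  (< 2,450 → use Q = 2,450 at tier-2 price)
TC(tier 1 (EOQ₁), Q≈524.9) = $4,058,456.67
TC(tier 2, Q≈2,450.0) = $4,081,336.48
Minimum at tier 1 (EOQ₁): $4,058,456.67

$4,058,456.67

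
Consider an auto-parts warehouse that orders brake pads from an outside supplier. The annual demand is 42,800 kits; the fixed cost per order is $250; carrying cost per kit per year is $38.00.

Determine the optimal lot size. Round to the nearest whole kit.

2DS/H = 2·42,800·250/38 = 563,157.89
EOQ = √563,157.89 ≈ 750.44

750 kits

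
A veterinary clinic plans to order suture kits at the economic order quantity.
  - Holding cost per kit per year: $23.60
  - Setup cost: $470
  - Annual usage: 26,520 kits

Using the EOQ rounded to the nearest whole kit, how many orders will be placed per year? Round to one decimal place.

25.8 orders per year

2DS/H = 2·26,520·470/23.6 = 1,056,305.08
EOQ = √1,056,305.08 ≈ 1,027.77 → Q = 1,028
Orders per year = D/Q = 26,520 / 1,028 = 25.798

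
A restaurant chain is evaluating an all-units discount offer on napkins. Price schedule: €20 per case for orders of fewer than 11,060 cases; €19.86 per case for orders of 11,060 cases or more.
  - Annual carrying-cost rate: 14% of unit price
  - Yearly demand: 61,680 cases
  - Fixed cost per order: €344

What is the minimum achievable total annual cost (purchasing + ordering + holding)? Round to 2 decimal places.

H₁ = 14%×€20 = €2.8000;  H₂ = 14%×€19.86 = €2.7804
EOQ₁ = √(2×61,680×344/2.8000) = 3,893.03  (< 11,060, feasible at tier 1)
EOQ₂ = √(2×61,680×344/2.7804) = 3,906.72  (< 11,060 → use Q = 11,060 at tier-2 price)
TC(tier 1 (EOQ₁), Q≈3,893.0) = €1,244,500.47
TC(tier 2, Q≈11,060.0) = €1,242,258.85
Minimum at tier 2: €1,242,258.85

€1,242,258.85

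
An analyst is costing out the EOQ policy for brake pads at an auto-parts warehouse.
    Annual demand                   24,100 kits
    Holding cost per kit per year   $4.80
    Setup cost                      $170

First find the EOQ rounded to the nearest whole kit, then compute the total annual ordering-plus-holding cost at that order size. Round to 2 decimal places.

EOQ = √(2DS/H) = √(2 × 24,100 × 170 / 4.8)
    = √(1,707,083.33) ≈ 1,306.55 → Q = 1,307 kits
Ordering: D/Q × S = 24,100/1,307 × $170 = $3,134.66
Holding:  Q/2 × H = 1,307/2 × $4.8 = $3,136.80
Total = $3,134.66 + $3,136.80 = $6,271.46

$6,271.46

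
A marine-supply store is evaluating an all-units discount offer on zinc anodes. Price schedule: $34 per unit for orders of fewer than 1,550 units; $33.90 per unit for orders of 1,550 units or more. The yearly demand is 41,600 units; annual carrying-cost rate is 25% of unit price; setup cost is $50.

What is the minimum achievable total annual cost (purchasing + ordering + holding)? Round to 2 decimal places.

H₁ = 25%×$34 = $8.5000;  H₂ = 25%×$33.90 = $8.4750
EOQ₁ = √(2×41,600×50/8.5000) = 699.58  (< 1,550, feasible at tier 1)
EOQ₂ = √(2×41,600×50/8.4750) = 700.61  (< 1,550 → use Q = 1,550 at tier-2 price)
TC(tier 1 (EOQ₁), Q≈699.6) = $1,420,346.43
TC(tier 2, Q≈1,550.0) = $1,418,150.06
Minimum at tier 2: $1,418,150.06

$1,418,150.06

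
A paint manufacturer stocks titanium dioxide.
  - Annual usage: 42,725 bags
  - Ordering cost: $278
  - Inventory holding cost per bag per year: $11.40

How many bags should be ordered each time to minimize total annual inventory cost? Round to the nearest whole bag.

1,444 bags

Optimal lot size Q* = (2 × 42,725 × $278 / $11.4)^½ ≈ 1,443.53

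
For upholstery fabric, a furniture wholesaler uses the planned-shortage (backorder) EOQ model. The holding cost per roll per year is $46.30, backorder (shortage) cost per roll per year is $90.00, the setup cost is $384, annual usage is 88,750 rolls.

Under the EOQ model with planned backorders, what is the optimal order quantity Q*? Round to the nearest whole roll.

1,493 rolls

Basic EOQ = √(2·88,750·384/46.3) = 1,213.317
Backorder adjustment √((H+b)/b) = √((46.3+90)/90) = 1.2306
Q* = 1,213.317 × 1.2306 ≈ 1,493.14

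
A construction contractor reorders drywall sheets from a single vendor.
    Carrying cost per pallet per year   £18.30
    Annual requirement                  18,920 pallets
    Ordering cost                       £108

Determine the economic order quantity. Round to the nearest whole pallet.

473 pallets

2DS/H = 2·18,920·108/18.3 = 223,318.03
EOQ = √223,318.03 ≈ 472.57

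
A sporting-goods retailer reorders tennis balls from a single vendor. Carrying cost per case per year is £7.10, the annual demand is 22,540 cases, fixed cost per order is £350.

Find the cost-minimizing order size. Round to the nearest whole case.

EOQ = √(2DS/H) = √(2 × 22,540 × 350 / 7.1)
    = √(2,222,253.52) ≈ 1,490.72

1,491 cases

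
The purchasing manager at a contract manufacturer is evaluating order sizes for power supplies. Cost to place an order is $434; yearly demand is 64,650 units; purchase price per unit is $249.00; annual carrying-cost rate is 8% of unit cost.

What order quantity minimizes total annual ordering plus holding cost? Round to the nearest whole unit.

1,678 units

H = i·C = 0.08 × $249 = $19.9200 per unit-year
Optimal lot size Q* = (2 × 64,650 × $434 / $19.92)^½ ≈ 1,678.42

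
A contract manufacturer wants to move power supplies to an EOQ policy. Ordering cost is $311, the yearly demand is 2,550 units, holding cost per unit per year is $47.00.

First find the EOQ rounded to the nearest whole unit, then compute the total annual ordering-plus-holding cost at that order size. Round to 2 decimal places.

$8,634.05

Optimal lot size Q* = (2 × 2,550 × $311 / $47)^½ ≈ 183.70 → Q = 184 units
Orders/yr = 2,550/184 = 13.859; ordering cost = 13.859 × $311 = $4,310.05
Average inventory = 184/2 = 92; holding cost = 92 × $47 = $4,324.00
Total = $4,310.05 + $4,324.00 = $8,634.05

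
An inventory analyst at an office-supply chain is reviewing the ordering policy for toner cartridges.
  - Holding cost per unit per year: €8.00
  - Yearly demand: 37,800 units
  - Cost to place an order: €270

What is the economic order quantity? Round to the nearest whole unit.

1,597 units

2DS/H = 2·37,800·270/8 = 2,551,500.00
EOQ = √2,551,500.00 ≈ 1,597.34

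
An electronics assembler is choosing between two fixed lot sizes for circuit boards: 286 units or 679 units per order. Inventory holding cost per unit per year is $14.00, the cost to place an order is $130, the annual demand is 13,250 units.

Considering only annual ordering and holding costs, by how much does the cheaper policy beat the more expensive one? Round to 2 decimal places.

For each Q, cost = (D/Q)·S + (Q/2)·H.
TC(286) = (13,250/286)×130 + (286/2)×14 = $8,024.73
TC(679) = (13,250/679)×130 + (679/2)×14 = $7,289.82
|ΔTC| = |$8,024.73 − $7,289.82| = $734.91

$734.91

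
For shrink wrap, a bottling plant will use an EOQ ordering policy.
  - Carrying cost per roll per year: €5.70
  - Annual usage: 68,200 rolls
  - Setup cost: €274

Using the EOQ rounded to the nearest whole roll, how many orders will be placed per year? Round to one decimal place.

2DS/H = 2·68,200·274/5.7 = 6,556,771.93
EOQ = √6,556,771.93 ≈ 2,560.62 → Q = 2,561
N = D/Q = 68,200/2,561 ≈ 26.630 orders/yr

26.6 orders per year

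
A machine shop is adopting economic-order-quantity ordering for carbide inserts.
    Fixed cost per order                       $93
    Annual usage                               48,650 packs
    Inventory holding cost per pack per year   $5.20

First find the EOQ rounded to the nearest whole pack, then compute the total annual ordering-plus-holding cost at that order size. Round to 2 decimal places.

2DS/H = 2·48,650·93/5.2 = 1,740,173.08
EOQ = √1,740,173.08 ≈ 1,319.16 → Q = 1,319 packs
Annual ordering cost = (D/Q)·S = (48,650/1,319) × 93 = $3,430.21
Annual holding cost  = (Q/2)·H = (1,319/2) × 5.2 = $3,429.40
Total = $3,430.21 + $3,429.40 = $6,859.61

$6,859.61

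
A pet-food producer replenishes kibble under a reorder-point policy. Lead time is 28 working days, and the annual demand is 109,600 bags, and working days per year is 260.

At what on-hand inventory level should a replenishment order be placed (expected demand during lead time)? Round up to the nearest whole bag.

11,804 bags

Daily demand d = 109,600 / 260 = 421.538 bags/day
Demand during lead time = 421.538 × 28 = 11,803.08
Reorder point = 11,803.08 → round up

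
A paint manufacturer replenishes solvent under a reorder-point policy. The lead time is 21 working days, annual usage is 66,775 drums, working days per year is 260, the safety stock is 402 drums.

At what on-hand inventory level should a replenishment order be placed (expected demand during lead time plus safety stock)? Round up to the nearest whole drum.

Daily demand d = 66,775 / 260 = 256.827 drums/day
Demand during lead time = 256.827 × 21 = 5,393.37
Reorder point = 5,393.37 + 402 = 5,795.37 → round up

5,796 drums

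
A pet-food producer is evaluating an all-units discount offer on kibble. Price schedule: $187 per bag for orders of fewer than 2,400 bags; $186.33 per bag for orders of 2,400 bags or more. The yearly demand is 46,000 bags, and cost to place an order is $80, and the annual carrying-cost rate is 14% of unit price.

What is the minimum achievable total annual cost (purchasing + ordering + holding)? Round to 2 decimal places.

H₁ = 14%×$187 = $26.1800;  H₂ = 14%×$186.33 = $26.0862
EOQ₁ = √(2×46,000×80/26.1800) = 530.22  (< 2,400, feasible at tier 1)
EOQ₂ = √(2×46,000×80/26.0862) = 531.17  (< 2,400 → use Q = 2,400 at tier-2 price)
TC(tier 1 (EOQ₁), Q≈530.2) = $8,615,881.10
TC(tier 2, Q≈2,400.0) = $8,604,016.77
Minimum at tier 2: $8,604,016.77

$8,604,016.77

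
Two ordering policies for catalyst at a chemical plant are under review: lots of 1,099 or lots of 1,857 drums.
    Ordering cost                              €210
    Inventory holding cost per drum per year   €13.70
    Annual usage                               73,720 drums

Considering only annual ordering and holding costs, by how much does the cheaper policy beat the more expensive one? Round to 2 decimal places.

€557.65

TC(Q) = (D/Q)S + (Q/2)H
TC(1,099) = (73,720/1,099)×210 + (1,099/2)×13.7 = €21,614.77
TC(1,857) = (73,720/1,857)×210 + (1,857/2)×13.7 = €21,057.12
Cheaper: Q = 1,857.  Difference = €557.65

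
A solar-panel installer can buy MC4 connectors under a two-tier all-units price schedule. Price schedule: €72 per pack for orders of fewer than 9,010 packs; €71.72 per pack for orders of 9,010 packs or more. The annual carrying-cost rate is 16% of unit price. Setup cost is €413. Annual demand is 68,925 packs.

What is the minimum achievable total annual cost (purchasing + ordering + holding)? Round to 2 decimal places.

H₁ = 16%×€72 = €11.5200;  H₂ = 16%×€71.72 = €11.4752
EOQ₁ = √(2×68,925×413/11.5200) = 2,223.07  (< 9,010, feasible at tier 1)
EOQ₂ = √(2×68,925×413/11.4752) = 2,227.40  (< 9,010 → use Q = 9,010 at tier-2 price)
TC(tier 1 (EOQ₁), Q≈2,223.1) = €4,988,209.71
TC(tier 2, Q≈9,010.0) = €4,998,156.16
Minimum at tier 1 (EOQ₁): €4,988,209.71

€4,988,209.71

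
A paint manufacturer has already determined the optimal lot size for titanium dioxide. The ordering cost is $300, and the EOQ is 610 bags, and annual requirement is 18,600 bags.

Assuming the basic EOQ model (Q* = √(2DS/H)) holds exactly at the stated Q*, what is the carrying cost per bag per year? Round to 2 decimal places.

$29.99

Since Q* = (2DS/H)^½, squaring gives Q*²·H = 2DS.
H = 2DS / Q² = 2 × 18,600 × 300 / 610² = 29.9919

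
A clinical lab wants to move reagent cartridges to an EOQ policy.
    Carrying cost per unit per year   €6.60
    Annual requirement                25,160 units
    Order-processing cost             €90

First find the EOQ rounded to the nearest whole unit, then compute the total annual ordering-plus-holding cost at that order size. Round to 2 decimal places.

EOQ = √(2DS/H) = √(2 × 25,160 × 90 / 6.6)
    = √(686,181.82) ≈ 828.36 → Q = 828 units
Orders/yr = 25,160/828 = 30.386; ordering cost = 30.386 × €90 = €2,734.78
Average inventory = 828/2 = 414; holding cost = 414 × €6.6 = €2,732.40
Total = €2,734.78 + €2,732.40 = €5,467.18

€5,467.18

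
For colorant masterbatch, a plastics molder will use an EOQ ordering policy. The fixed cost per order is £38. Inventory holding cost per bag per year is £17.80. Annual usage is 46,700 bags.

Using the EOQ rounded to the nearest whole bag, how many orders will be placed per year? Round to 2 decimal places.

Q* = √(2·D·S / H) = √(2·46,700·38 / 17.8) = √199,393.3 ≈ 446.53 → Q = 447
N = D/Q = 46,700/447 ≈ 104.474 orders/yr

104.47 orders per year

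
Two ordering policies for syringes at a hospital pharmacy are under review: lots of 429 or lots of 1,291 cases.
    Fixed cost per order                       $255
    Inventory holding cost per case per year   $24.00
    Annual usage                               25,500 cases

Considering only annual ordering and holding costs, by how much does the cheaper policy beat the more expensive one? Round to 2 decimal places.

For each Q, cost = (D/Q)·S + (Q/2)·H.
TC(429) = (25,500/429)×255 + (429/2)×24 = $20,305.34
TC(1,291) = (25,500/1,291)×255 + (1,291/2)×24 = $20,528.79
|ΔTC| = |$20,305.34 − $20,528.79| = $223.45

$223.45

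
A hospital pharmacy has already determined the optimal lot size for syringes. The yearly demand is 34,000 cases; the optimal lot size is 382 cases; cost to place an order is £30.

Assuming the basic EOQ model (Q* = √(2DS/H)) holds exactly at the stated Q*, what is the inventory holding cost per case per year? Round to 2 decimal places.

£13.98

From Q* = √(2DS/H) ⇒ Q*² = 2DS/H.
H = 2DS / Q² = 2 × 34,000 × 30 / 382² = 13.9799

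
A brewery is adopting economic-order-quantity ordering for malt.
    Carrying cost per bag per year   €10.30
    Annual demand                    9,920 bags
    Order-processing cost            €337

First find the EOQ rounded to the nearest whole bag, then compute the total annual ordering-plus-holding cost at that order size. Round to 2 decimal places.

€8,298.59

EOQ = √(2DS/H) = √(2 × 9,920 × 337 / 10.3)
    = √(649,133.98) ≈ 805.69 → Q = 806 bags
Annual ordering cost = (D/Q)·S = (9,920/806) × 337 = €4,147.69
Annual holding cost  = (Q/2)·H = (806/2) × 10.3 = €4,150.90
Total = €4,147.69 + €4,150.90 = €8,298.59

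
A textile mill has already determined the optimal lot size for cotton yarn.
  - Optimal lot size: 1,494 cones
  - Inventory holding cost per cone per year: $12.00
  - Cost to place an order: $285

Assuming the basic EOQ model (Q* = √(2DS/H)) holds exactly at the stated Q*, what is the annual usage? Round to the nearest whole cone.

Since Q* = (2DS/H)^½, squaring gives Q*²·H = 2DS.
D = Q²H / (2S) = 1,494² × 12 / (2 × 285) = 46,990.23

46,990 cones per year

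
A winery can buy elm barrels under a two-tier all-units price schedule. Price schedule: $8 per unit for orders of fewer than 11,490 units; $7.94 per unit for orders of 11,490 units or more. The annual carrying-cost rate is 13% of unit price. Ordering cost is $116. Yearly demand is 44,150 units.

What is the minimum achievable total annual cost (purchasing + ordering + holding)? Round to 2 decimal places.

$356,463.82

H₁ = 13%×$8 = $1.0400;  H₂ = 13%×$7.94 = $1.0322
EOQ₁ = √(2×44,150×116/1.0400) = 3,138.29  (< 11,490, feasible at tier 1)
EOQ₂ = √(2×44,150×116/1.0322) = 3,150.12  (< 11,490 → use Q = 11,490 at tier-2 price)
TC(tier 1 (EOQ₁), Q≈3,138.3) = $356,463.82
TC(tier 2, Q≈11,490.0) = $356,926.72
Minimum at tier 1 (EOQ₁): $356,463.82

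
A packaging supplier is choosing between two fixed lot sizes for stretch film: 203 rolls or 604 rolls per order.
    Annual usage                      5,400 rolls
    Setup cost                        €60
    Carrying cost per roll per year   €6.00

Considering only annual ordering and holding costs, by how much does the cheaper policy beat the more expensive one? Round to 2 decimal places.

€143.36

Annual cost at Q: ordering D·S/Q plus holding Q·H/2.
TC(203) = (5,400/203)×60 + (203/2)×6 = €2,205.06
TC(604) = (5,400/604)×60 + (604/2)×6 = €2,348.42
|ΔTC| = |€2,205.06 − €2,348.42| = €143.36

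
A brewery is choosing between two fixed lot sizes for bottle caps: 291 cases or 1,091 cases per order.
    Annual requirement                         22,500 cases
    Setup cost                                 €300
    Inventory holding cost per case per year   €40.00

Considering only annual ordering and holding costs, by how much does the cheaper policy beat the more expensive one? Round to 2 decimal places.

Annual cost at Q: ordering D·S/Q plus holding Q·H/2.
TC(291) = (22,500/291)×300 + (291/2)×40 = €29,015.88
TC(1,091) = (22,500/1,091)×300 + (1,091/2)×40 = €28,006.98
Cheaper: Q = 1,091.  Difference = €1,008.89

€1,008.89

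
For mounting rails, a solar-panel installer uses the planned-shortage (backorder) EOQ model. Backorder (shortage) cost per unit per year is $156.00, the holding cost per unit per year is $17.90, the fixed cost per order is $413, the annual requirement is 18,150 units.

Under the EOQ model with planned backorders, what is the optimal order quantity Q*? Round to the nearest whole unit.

966 units

Basic EOQ = √(2·18,150·413/17.9) = 915.170
Backorder adjustment √((H+b)/b) = √((17.9+156)/156) = 1.0558
Q* = 915.170 × 1.0558 ≈ 966.25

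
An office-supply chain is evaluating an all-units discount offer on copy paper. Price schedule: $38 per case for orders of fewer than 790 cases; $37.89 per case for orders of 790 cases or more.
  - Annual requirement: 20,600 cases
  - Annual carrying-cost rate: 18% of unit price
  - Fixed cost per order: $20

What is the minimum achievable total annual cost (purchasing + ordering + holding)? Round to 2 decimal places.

$783,749.50

H₁ = 18%×$38 = $6.8400;  H₂ = 18%×$37.89 = $6.8202
EOQ₁ = √(2×20,600×20/6.8400) = 347.08  (< 790, feasible at tier 1)
EOQ₂ = √(2×20,600×20/6.8202) = 347.59  (< 790 → use Q = 790 at tier-2 price)
TC(tier 1 (EOQ₁), Q≈347.1) = $785,174.06
TC(tier 2, Q≈790.0) = $783,749.50
Minimum at tier 2: $783,749.50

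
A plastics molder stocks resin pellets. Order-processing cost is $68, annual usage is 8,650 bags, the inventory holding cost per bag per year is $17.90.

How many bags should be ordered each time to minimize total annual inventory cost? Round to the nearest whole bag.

256 bags

2DS/H = 2·8,650·68/17.9 = 65,720.67
EOQ = √65,720.67 ≈ 256.36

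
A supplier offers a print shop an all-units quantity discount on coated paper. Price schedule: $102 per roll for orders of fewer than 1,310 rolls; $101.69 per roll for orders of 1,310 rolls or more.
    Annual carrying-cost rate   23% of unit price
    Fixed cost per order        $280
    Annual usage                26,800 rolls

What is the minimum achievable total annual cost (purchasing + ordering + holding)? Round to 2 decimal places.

$2,746,339.84

H₁ = 23%×$102 = $23.4600;  H₂ = 23%×$101.69 = $23.3887
EOQ₁ = √(2×26,800×280/23.4600) = 799.83  (< 1,310, feasible at tier 1)
EOQ₂ = √(2×26,800×280/23.3887) = 801.05  (< 1,310 → use Q = 1,310 at tier-2 price)
TC(tier 1 (EOQ₁), Q≈799.8) = $2,752,364.00
TC(tier 2, Q≈1,310.0) = $2,746,339.84
Minimum at tier 2: $2,746,339.84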